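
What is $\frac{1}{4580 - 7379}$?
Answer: $- \frac{1}{2799} \approx -0.00035727$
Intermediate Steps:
$\frac{1}{4580 - 7379} = \frac{1}{-2799} = - \frac{1}{2799}$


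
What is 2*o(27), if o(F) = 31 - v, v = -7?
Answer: 76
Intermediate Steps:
o(F) = 38 (o(F) = 31 - 1*(-7) = 31 + 7 = 38)
2*o(27) = 2*38 = 76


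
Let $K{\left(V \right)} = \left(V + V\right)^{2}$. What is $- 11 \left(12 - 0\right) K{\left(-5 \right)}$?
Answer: $-13200$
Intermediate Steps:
$K{\left(V \right)} = 4 V^{2}$ ($K{\left(V \right)} = \left(2 V\right)^{2} = 4 V^{2}$)
$- 11 \left(12 - 0\right) K{\left(-5 \right)} = - 11 \left(12 - 0\right) 4 \left(-5\right)^{2} = - 11 \left(12 + 0\right) 4 \cdot 25 = \left(-11\right) 12 \cdot 100 = \left(-132\right) 100 = -13200$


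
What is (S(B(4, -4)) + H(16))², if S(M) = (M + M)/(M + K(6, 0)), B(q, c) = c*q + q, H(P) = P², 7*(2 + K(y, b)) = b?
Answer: 3254416/49 ≈ 66417.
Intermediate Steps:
K(y, b) = -2 + b/7
B(q, c) = q + c*q
S(M) = 2*M/(-2 + M) (S(M) = (M + M)/(M + (-2 + (⅐)*0)) = (2*M)/(M + (-2 + 0)) = (2*M)/(M - 2) = (2*M)/(-2 + M) = 2*M/(-2 + M))
(S(B(4, -4)) + H(16))² = (2*(4*(1 - 4))/(-2 + 4*(1 - 4)) + 16²)² = (2*(4*(-3))/(-2 + 4*(-3)) + 256)² = (2*(-12)/(-2 - 12) + 256)² = (2*(-12)/(-14) + 256)² = (2*(-12)*(-1/14) + 256)² = (12/7 + 256)² = (1804/7)² = 3254416/49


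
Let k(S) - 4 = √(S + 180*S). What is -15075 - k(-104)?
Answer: -15079 - 2*I*√4706 ≈ -15079.0 - 137.2*I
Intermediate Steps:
k(S) = 4 + √181*√S (k(S) = 4 + √(S + 180*S) = 4 + √(181*S) = 4 + √181*√S)
-15075 - k(-104) = -15075 - (4 + √181*√(-104)) = -15075 - (4 + √181*(2*I*√26)) = -15075 - (4 + 2*I*√4706) = -15075 + (-4 - 2*I*√4706) = -15079 - 2*I*√4706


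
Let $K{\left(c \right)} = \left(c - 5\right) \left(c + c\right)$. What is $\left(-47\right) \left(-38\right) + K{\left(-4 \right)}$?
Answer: $1858$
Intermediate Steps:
$K{\left(c \right)} = 2 c \left(-5 + c\right)$ ($K{\left(c \right)} = \left(-5 + c\right) 2 c = 2 c \left(-5 + c\right)$)
$\left(-47\right) \left(-38\right) + K{\left(-4 \right)} = \left(-47\right) \left(-38\right) + 2 \left(-4\right) \left(-5 - 4\right) = 1786 + 2 \left(-4\right) \left(-9\right) = 1786 + 72 = 1858$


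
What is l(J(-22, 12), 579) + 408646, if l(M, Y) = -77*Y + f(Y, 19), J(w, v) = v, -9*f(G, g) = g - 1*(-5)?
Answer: 1092181/3 ≈ 3.6406e+5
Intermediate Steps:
f(G, g) = -5/9 - g/9 (f(G, g) = -(g - 1*(-5))/9 = -(g + 5)/9 = -(5 + g)/9 = -5/9 - g/9)
l(M, Y) = -8/3 - 77*Y (l(M, Y) = -77*Y + (-5/9 - 1/9*19) = -77*Y + (-5/9 - 19/9) = -77*Y - 8/3 = -8/3 - 77*Y)
l(J(-22, 12), 579) + 408646 = (-8/3 - 77*579) + 408646 = (-8/3 - 44583) + 408646 = -133757/3 + 408646 = 1092181/3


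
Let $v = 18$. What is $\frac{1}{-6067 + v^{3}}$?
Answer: $- \frac{1}{235} \approx -0.0042553$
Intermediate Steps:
$\frac{1}{-6067 + v^{3}} = \frac{1}{-6067 + 18^{3}} = \frac{1}{-6067 + 5832} = \frac{1}{-235} = - \frac{1}{235}$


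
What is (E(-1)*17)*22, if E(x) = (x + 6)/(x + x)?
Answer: -935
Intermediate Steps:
E(x) = (6 + x)/(2*x) (E(x) = (6 + x)/((2*x)) = (6 + x)*(1/(2*x)) = (6 + x)/(2*x))
(E(-1)*17)*22 = (((1/2)*(6 - 1)/(-1))*17)*22 = (((1/2)*(-1)*5)*17)*22 = -5/2*17*22 = -85/2*22 = -935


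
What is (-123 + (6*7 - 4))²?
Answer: 7225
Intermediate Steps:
(-123 + (6*7 - 4))² = (-123 + (42 - 4))² = (-123 + 38)² = (-85)² = 7225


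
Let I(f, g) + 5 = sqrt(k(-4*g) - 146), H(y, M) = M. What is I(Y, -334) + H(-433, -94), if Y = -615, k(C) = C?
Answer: -99 + sqrt(1190) ≈ -64.504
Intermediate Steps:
I(f, g) = -5 + sqrt(-146 - 4*g) (I(f, g) = -5 + sqrt(-4*g - 146) = -5 + sqrt(-146 - 4*g))
I(Y, -334) + H(-433, -94) = (-5 + sqrt(-146 - 4*(-334))) - 94 = (-5 + sqrt(-146 + 1336)) - 94 = (-5 + sqrt(1190)) - 94 = -99 + sqrt(1190)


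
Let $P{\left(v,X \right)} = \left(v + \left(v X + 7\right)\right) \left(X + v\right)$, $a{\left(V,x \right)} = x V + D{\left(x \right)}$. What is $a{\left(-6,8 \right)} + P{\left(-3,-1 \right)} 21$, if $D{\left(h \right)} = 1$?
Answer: $-635$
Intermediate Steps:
$a{\left(V,x \right)} = 1 + V x$ ($a{\left(V,x \right)} = x V + 1 = V x + 1 = 1 + V x$)
$P{\left(v,X \right)} = \left(X + v\right) \left(7 + v + X v\right)$ ($P{\left(v,X \right)} = \left(v + \left(X v + 7\right)\right) \left(X + v\right) = \left(v + \left(7 + X v\right)\right) \left(X + v\right) = \left(7 + v + X v\right) \left(X + v\right) = \left(X + v\right) \left(7 + v + X v\right)$)
$a{\left(-6,8 \right)} + P{\left(-3,-1 \right)} 21 = \left(1 - 48\right) + \left(\left(-3\right)^{2} + 7 \left(-1\right) + 7 \left(-3\right) - -3 - \left(-3\right)^{2} - 3 \left(-1\right)^{2}\right) 21 = \left(1 - 48\right) + \left(9 - 7 - 21 + 3 - 9 - 3\right) 21 = -47 + \left(9 - 7 - 21 + 3 - 9 - 3\right) 21 = -47 - 588 = -635$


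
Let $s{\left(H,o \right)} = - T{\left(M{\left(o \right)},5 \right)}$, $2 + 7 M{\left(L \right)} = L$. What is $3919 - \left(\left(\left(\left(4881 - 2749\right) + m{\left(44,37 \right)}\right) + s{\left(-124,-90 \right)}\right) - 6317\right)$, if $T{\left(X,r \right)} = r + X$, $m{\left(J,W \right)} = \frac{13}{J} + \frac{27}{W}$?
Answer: $\frac{92248705}{11396} \approx 8094.8$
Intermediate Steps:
$M{\left(L \right)} = - \frac{2}{7} + \frac{L}{7}$
$T{\left(X,r \right)} = X + r$
$s{\left(H,o \right)} = - \frac{33}{7} - \frac{o}{7}$ ($s{\left(H,o \right)} = - (\left(- \frac{2}{7} + \frac{o}{7}\right) + 5) = - (\frac{33}{7} + \frac{o}{7}) = - \frac{33}{7} - \frac{o}{7}$)
$3919 - \left(\left(\left(\left(4881 - 2749\right) + m{\left(44,37 \right)}\right) + s{\left(-124,-90 \right)}\right) - 6317\right) = 3919 - \left(\left(\left(\left(4881 - 2749\right) + \left(\frac{13}{44} + \frac{27}{37}\right)\right) - - \frac{57}{7}\right) - 6317\right) = 3919 - \left(\left(\left(2132 + \left(13 \cdot \frac{1}{44} + 27 \cdot \frac{1}{37}\right)\right) + \left(- \frac{33}{7} + \frac{90}{7}\right)\right) - 6317\right) = 3919 - \left(\left(\left(2132 + \left(\frac{13}{44} + \frac{27}{37}\right)\right) + \frac{57}{7}\right) - 6317\right) = 3919 - \left(\left(\left(2132 + \frac{1669}{1628}\right) + \frac{57}{7}\right) - 6317\right) = 3919 - \left(\left(\frac{3472565}{1628} + \frac{57}{7}\right) - 6317\right) = 3919 - \left(\frac{24400751}{11396} - 6317\right) = 3919 - - \frac{47587781}{11396} = 3919 + \frac{47587781}{11396} = \frac{92248705}{11396}$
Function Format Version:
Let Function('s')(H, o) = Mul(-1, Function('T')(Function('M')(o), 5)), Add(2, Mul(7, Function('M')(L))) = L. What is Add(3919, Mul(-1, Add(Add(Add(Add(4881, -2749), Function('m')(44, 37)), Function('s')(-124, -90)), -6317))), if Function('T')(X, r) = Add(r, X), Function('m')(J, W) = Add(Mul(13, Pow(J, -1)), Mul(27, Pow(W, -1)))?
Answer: Rational(92248705, 11396) ≈ 8094.8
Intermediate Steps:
Function('M')(L) = Add(Rational(-2, 7), Mul(Rational(1, 7), L))
Function('T')(X, r) = Add(X, r)
Function('s')(H, o) = Add(Rational(-33, 7), Mul(Rational(-1, 7), o)) (Function('s')(H, o) = Mul(-1, Add(Add(Rational(-2, 7), Mul(Rational(1, 7), o)), 5)) = Mul(-1, Add(Rational(33, 7), Mul(Rational(1, 7), o))) = Add(Rational(-33, 7), Mul(Rational(-1, 7), o)))
Add(3919, Mul(-1, Add(Add(Add(Add(4881, -2749), Function('m')(44, 37)), Function('s')(-124, -90)), -6317))) = Add(3919, Mul(-1, Add(Add(Add(Add(4881, -2749), Add(Mul(13, Pow(44, -1)), Mul(27, Pow(37, -1)))), Add(Rational(-33, 7), Mul(Rational(-1, 7), -90))), -6317))) = Add(3919, Mul(-1, Add(Add(Add(2132, Add(Mul(13, Rational(1, 44)), Mul(27, Rational(1, 37)))), Add(Rational(-33, 7), Rational(90, 7))), -6317))) = Add(3919, Mul(-1, Add(Add(Add(2132, Add(Rational(13, 44), Rational(27, 37))), Rational(57, 7)), -6317))) = Add(3919, Mul(-1, Add(Add(Add(2132, Rational(1669, 1628)), Rational(57, 7)), -6317))) = Add(3919, Mul(-1, Add(Add(Rational(3472565, 1628), Rational(57, 7)), -6317))) = Add(3919, Mul(-1, Add(Rational(24400751, 11396), -6317))) = Add(3919, Mul(-1, Rational(-47587781, 11396))) = Add(3919, Rational(47587781, 11396)) = Rational(92248705, 11396)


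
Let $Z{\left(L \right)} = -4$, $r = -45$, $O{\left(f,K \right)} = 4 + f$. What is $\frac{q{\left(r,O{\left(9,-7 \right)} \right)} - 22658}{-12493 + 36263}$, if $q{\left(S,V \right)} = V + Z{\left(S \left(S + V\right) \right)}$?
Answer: $- \frac{22649}{23770} \approx -0.95284$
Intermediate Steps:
$q{\left(S,V \right)} = -4 + V$ ($q{\left(S,V \right)} = V - 4 = -4 + V$)
$\frac{q{\left(r,O{\left(9,-7 \right)} \right)} - 22658}{-12493 + 36263} = \frac{\left(-4 + \left(4 + 9\right)\right) - 22658}{-12493 + 36263} = \frac{\left(-4 + 13\right) - 22658}{23770} = \left(9 - 22658\right) \frac{1}{23770} = \left(-22649\right) \frac{1}{23770} = - \frac{22649}{23770}$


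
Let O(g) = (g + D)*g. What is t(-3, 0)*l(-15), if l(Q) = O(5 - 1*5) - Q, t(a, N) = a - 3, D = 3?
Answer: -90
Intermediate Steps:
O(g) = g*(3 + g) (O(g) = (g + 3)*g = (3 + g)*g = g*(3 + g))
t(a, N) = -3 + a
l(Q) = -Q (l(Q) = (5 - 1*5)*(3 + (5 - 1*5)) - Q = (5 - 5)*(3 + (5 - 5)) - Q = 0*(3 + 0) - Q = 0*3 - Q = 0 - Q = -Q)
t(-3, 0)*l(-15) = (-3 - 3)*(-1*(-15)) = -6*15 = -90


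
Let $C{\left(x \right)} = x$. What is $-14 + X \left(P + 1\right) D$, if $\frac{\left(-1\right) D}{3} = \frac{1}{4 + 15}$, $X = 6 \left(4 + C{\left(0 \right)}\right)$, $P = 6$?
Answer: $- \frac{770}{19} \approx -40.526$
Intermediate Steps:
$X = 24$ ($X = 6 \left(4 + 0\right) = 6 \cdot 4 = 24$)
$D = - \frac{3}{19}$ ($D = - \frac{3}{4 + 15} = - \frac{3}{19} \approx -0.15789$)
$-14 + X \left(P + 1\right) D = -14 + 24 \left(6 + 1\right) \left(- \frac{3}{19}\right) = -14 + 24 \cdot 7 \left(- \frac{3}{19}\right) = -14 + 168 \left(- \frac{3}{19}\right) = -14 - \frac{504}{19} = - \frac{770}{19}$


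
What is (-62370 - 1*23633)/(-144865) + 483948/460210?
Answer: 2193731353/1333366433 ≈ 1.6453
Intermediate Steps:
(-62370 - 1*23633)/(-144865) + 483948/460210 = (-62370 - 23633)*(-1/144865) + 483948*(1/460210) = -86003*(-1/144865) + 241974/230105 = 86003/144865 + 241974/230105 = 2193731353/1333366433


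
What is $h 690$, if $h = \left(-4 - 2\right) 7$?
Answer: $-28980$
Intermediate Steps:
$h = -42$ ($h = \left(-6\right) 7 = -42$)
$h 690 = \left(-42\right) 690 = -28980$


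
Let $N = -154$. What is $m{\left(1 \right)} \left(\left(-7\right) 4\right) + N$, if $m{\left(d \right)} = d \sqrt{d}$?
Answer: $-182$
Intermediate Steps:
$m{\left(d \right)} = d^{\frac{3}{2}}$
$m{\left(1 \right)} \left(\left(-7\right) 4\right) + N = 1^{\frac{3}{2}} \left(\left(-7\right) 4\right) - 154 = 1 \left(-28\right) - 154 = -28 - 154 = -182$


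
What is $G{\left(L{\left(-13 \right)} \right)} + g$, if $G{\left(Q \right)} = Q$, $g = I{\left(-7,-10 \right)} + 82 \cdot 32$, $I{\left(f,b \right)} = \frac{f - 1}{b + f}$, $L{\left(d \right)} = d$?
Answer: $\frac{44395}{17} \approx 2611.5$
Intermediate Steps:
$I{\left(f,b \right)} = \frac{-1 + f}{b + f}$
$g = \frac{44616}{17}$ ($g = \frac{-1 - 7}{-10 - 7} + 82 \cdot 32 = \frac{1}{-17} \left(-8\right) + 2624 = \left(- \frac{1}{17}\right) \left(-8\right) + 2624 = \frac{8}{17} + 2624 = \frac{44616}{17} \approx 2624.5$)
$G{\left(L{\left(-13 \right)} \right)} + g = -13 + \frac{44616}{17} = \frac{44395}{17}$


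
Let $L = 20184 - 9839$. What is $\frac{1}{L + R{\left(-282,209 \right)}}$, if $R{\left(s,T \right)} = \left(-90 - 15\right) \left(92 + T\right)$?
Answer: $- \frac{1}{21260} \approx -4.7037 \cdot 10^{-5}$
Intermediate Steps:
$L = 10345$ ($L = 20184 - 9839 = 10345$)
$R{\left(s,T \right)} = -9660 - 105 T$ ($R{\left(s,T \right)} = - 105 \left(92 + T\right) = -9660 - 105 T$)
$\frac{1}{L + R{\left(-282,209 \right)}} = \frac{1}{10345 - 31605} = \frac{1}{-21260} = - \frac{1}{21260}$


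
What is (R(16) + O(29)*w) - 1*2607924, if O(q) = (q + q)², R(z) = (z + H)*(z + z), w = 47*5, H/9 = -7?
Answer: -1818888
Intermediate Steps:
H = -63 (H = 9*(-7) = -63)
w = 235
R(z) = 2*z*(-63 + z) (R(z) = (z - 63)*(z + z) = (-63 + z)*(2*z) = 2*z*(-63 + z))
O(q) = 4*q² (O(q) = (2*q)² = 4*q²)
(R(16) + O(29)*w) - 1*2607924 = (2*16*(-63 + 16) + (4*29²)*235) - 1*2607924 = (2*16*(-47) + (4*841)*235) - 2607924 = (-1504 + 3364*235) - 2607924 = (-1504 + 790540) - 2607924 = 789036 - 2607924 = -1818888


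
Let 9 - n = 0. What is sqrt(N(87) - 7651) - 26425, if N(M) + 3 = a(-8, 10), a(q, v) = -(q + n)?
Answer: -26425 + I*sqrt(7655) ≈ -26425.0 + 87.493*I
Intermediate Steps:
n = 9 (n = 9 - 1*0 = 9 + 0 = 9)
a(q, v) = -9 - q (a(q, v) = -(q + 9) = -(9 + q) = -9 - q)
N(M) = -4 (N(M) = -3 + (-9 - 1*(-8)) = -3 + (-9 + 8) = -3 - 1 = -4)
sqrt(N(87) - 7651) - 26425 = sqrt(-4 - 7651) - 26425 = sqrt(-7655) - 26425 = I*sqrt(7655) - 26425 = -26425 + I*sqrt(7655)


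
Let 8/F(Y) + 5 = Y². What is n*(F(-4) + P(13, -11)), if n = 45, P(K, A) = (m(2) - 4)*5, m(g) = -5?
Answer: -21915/11 ≈ -1992.3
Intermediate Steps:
F(Y) = 8/(-5 + Y²)
P(K, A) = -45 (P(K, A) = (-5 - 4)*5 = -9*5 = -45)
n*(F(-4) + P(13, -11)) = 45*(8/(-5 + (-4)²) - 45) = 45*(8/(-5 + 16) - 45) = 45*(8/11 - 45) = 45*(-487/11) = -21915/11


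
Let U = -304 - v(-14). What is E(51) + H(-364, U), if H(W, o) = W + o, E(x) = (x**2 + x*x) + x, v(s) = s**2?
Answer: 4389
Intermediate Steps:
E(x) = x + 2*x**2 (E(x) = (x**2 + x**2) + x = 2*x**2 + x = x + 2*x**2)
U = -500 (U = -304 - 1*(-14)**2 = -304 - 1*196 = -304 - 196 = -500)
E(51) + H(-364, U) = 51*(1 + 2*51) + (-364 - 500) = 51*(1 + 102) - 864 = 51*103 - 864 = 5253 - 864 = 4389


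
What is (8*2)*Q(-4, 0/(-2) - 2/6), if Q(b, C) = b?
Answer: -64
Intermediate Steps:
(8*2)*Q(-4, 0/(-2) - 2/6) = (8*2)*(-4) = 16*(-4) = -64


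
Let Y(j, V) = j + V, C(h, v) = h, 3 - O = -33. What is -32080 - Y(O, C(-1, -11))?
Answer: -32115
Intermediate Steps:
O = 36 (O = 3 - 1*(-33) = 3 + 33 = 36)
Y(j, V) = V + j
-32080 - Y(O, C(-1, -11)) = -32080 - (-1 + 36) = -32080 - 1*35 = -32080 - 35 = -32115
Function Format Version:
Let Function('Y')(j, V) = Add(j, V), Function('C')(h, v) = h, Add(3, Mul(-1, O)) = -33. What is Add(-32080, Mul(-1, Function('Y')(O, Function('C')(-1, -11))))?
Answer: -32115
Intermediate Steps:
O = 36 (O = Add(3, Mul(-1, -33)) = Add(3, 33) = 36)
Function('Y')(j, V) = Add(V, j)
Add(-32080, Mul(-1, Function('Y')(O, Function('C')(-1, -11)))) = Add(-32080, Mul(-1, Add(-1, 36))) = Add(-32080, Mul(-1, 35)) = Add(-32080, -35) = -32115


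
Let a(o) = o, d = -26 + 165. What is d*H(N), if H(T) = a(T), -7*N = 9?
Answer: -1251/7 ≈ -178.71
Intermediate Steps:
N = -9/7 (N = -1/7*9 = -9/7 ≈ -1.2857)
d = 139
H(T) = T
d*H(N) = 139*(-9/7) = -1251/7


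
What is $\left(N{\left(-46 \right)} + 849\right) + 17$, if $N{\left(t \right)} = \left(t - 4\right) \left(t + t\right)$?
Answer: $5466$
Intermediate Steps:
$N{\left(t \right)} = 2 t \left(-4 + t\right)$ ($N{\left(t \right)} = \left(-4 + t\right) 2 t = 2 t \left(-4 + t\right)$)
$\left(N{\left(-46 \right)} + 849\right) + 17 = \left(2 \left(-46\right) \left(-4 - 46\right) + 849\right) + 17 = \left(2 \left(-46\right) \left(-50\right) + 849\right) + 17 = \left(4600 + 849\right) + 17 = 5449 + 17 = 5466$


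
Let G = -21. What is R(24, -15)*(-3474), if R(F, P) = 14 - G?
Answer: -121590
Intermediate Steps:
R(F, P) = 35 (R(F, P) = 14 - 1*(-21) = 14 + 21 = 35)
R(24, -15)*(-3474) = 35*(-3474) = -121590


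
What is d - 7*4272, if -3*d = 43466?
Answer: -133178/3 ≈ -44393.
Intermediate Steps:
d = -43466/3 (d = -⅓*43466 = -43466/3 ≈ -14489.)
d - 7*4272 = -43466/3 - 7*4272 = -43466/3 - 29904 = -133178/3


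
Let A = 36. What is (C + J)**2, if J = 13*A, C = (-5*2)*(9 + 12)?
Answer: 66564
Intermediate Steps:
C = -210 (C = -10*21 = -210)
J = 468 (J = 13*36 = 468)
(C + J)**2 = (-210 + 468)**2 = 258**2 = 66564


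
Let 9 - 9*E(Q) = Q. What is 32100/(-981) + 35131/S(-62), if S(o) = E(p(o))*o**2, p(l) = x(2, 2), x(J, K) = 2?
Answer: -184525067/8798916 ≈ -20.971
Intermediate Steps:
p(l) = 2
E(Q) = 1 - Q/9
S(o) = 7*o**2/9 (S(o) = (1 - 1/9*2)*o**2 = (1 - 2/9)*o**2 = 7*o**2/9)
32100/(-981) + 35131/S(-62) = 32100/(-981) + 35131/(((7/9)*(-62)**2)) = 32100*(-1/981) + 35131/(((7/9)*3844)) = -10700/327 + 35131/(26908/9) = -10700/327 + 35131*(9/26908) = -10700/327 + 316179/26908 = -184525067/8798916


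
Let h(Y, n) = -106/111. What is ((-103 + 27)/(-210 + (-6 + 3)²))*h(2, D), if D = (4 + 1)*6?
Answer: -8056/22311 ≈ -0.36108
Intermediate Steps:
D = 30 (D = 5*6 = 30)
h(Y, n) = -106/111 (h(Y, n) = -106*1/111 = -106/111)
((-103 + 27)/(-210 + (-6 + 3)²))*h(2, D) = ((-103 + 27)/(-210 + (-6 + 3)²))*(-106/111) = -76/(-210 + (-3)²)*(-106/111) = -76/(-210 + 9)*(-106/111) = -76/(-201)*(-106/111) = -76*(-1/201)*(-106/111) = (76/201)*(-106/111) = -8056/22311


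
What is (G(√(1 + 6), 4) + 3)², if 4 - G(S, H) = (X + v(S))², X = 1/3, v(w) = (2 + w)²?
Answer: 9075193/81 + 1142944*√7/27 ≈ 2.2404e+5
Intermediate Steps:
X = ⅓ ≈ 0.33333
G(S, H) = 4 - (⅓ + (2 + S)²)²
(G(√(1 + 6), 4) + 3)² = ((4 - (1 + 3*(2 + √(1 + 6))²)²/9) + 3)² = ((4 - (1 + 3*(2 + √7)²)²/9) + 3)² = (7 - (1 + 3*(2 + √7)²)²/9)²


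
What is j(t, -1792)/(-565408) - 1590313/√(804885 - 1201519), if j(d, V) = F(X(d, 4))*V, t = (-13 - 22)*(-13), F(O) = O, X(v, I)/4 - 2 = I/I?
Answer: 672/17669 + 1590313*I*√396634/396634 ≈ 0.038033 + 2525.2*I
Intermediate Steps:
X(v, I) = 12 (X(v, I) = 8 + 4*(I/I) = 8 + 4*1 = 8 + 4 = 12)
t = 455 (t = -35*(-13) = 455)
j(d, V) = 12*V
j(t, -1792)/(-565408) - 1590313/√(804885 - 1201519) = (12*(-1792))/(-565408) - 1590313/√(804885 - 1201519) = -21504*(-1/565408) - 1590313*(-I*√396634/396634) = 672/17669 - 1590313*(-I*√396634/396634) = 672/17669 - (-1590313)*I*√396634/396634 = 672/17669 + 1590313*I*√396634/396634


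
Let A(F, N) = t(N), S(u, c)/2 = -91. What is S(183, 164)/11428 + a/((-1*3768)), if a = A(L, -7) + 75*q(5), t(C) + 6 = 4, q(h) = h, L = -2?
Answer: -1237105/10765176 ≈ -0.11492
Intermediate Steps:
S(u, c) = -182 (S(u, c) = 2*(-91) = -182)
t(C) = -2 (t(C) = -6 + 4 = -2)
A(F, N) = -2
a = 373 (a = -2 + 75*5 = -2 + 375 = 373)
S(183, 164)/11428 + a/((-1*3768)) = -182/11428 + 373/((-1*3768)) = -182*1/11428 + 373/(-3768) = -91/5714 + 373*(-1/3768) = -91/5714 - 373/3768 = -1237105/10765176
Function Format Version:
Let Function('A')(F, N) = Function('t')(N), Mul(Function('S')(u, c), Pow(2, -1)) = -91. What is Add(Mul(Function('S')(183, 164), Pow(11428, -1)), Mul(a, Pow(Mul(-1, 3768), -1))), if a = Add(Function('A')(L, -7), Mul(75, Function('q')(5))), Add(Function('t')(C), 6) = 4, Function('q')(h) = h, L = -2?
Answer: Rational(-1237105, 10765176) ≈ -0.11492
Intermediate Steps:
Function('S')(u, c) = -182 (Function('S')(u, c) = Mul(2, -91) = -182)
Function('t')(C) = -2 (Function('t')(C) = Add(-6, 4) = -2)
Function('A')(F, N) = -2
a = 373 (a = Add(-2, Mul(75, 5)) = Add(-2, 375) = 373)
Add(Mul(Function('S')(183, 164), Pow(11428, -1)), Mul(a, Pow(Mul(-1, 3768), -1))) = Add(Mul(-182, Pow(11428, -1)), Mul(373, Pow(Mul(-1, 3768), -1))) = Add(Mul(-182, Rational(1, 11428)), Mul(373, Pow(-3768, -1))) = Add(Rational(-91, 5714), Mul(373, Rational(-1, 3768))) = Add(Rational(-91, 5714), Rational(-373, 3768)) = Rational(-1237105, 10765176)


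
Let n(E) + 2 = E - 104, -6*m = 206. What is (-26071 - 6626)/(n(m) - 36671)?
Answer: 98091/110434 ≈ 0.88823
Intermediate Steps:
m = -103/3 (m = -1/6*206 = -103/3 ≈ -34.333)
n(E) = -106 + E (n(E) = -2 + (E - 104) = -2 + (-104 + E) = -106 + E)
(-26071 - 6626)/(n(m) - 36671) = (-26071 - 6626)/((-106 - 103/3) - 36671) = -32697/(-421/3 - 36671) = -32697/(-110434/3) = -32697*(-3/110434) = 98091/110434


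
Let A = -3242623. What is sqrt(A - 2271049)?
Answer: 2*I*sqrt(1378418) ≈ 2348.1*I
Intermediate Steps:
sqrt(A - 2271049) = sqrt(-3242623 - 2271049) = sqrt(-5513672) = 2*I*sqrt(1378418)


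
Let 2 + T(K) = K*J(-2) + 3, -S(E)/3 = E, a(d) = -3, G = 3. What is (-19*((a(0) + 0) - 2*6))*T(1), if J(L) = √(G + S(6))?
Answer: 285 + 285*I*√15 ≈ 285.0 + 1103.8*I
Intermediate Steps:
S(E) = -3*E
J(L) = I*√15 (J(L) = √(3 - 3*6) = √(3 - 18) = √(-15) = I*√15)
T(K) = 1 + I*K*√15 (T(K) = -2 + (K*(I*√15) + 3) = -2 + (I*K*√15 + 3) = -2 + (3 + I*K*√15) = 1 + I*K*√15)
(-19*((a(0) + 0) - 2*6))*T(1) = (-19*((-3 + 0) - 2*6))*(1 + I*1*√15) = (-19*(-3 - 12))*(1 + I*√15) = (-19*(-15))*(1 + I*√15) = 285*(1 + I*√15) = 285 + 285*I*√15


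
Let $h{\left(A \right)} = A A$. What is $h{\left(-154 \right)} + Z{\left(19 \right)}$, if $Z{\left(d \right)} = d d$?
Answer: $24077$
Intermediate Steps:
$Z{\left(d \right)} = d^{2}$
$h{\left(A \right)} = A^{2}$
$h{\left(-154 \right)} + Z{\left(19 \right)} = \left(-154\right)^{2} + 19^{2} = 23716 + 361 = 24077$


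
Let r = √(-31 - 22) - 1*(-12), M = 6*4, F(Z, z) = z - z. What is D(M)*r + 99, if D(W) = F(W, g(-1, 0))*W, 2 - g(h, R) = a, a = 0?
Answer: 99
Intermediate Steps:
g(h, R) = 2 (g(h, R) = 2 - 1*0 = 2 + 0 = 2)
F(Z, z) = 0
M = 24
D(W) = 0 (D(W) = 0*W = 0)
r = 12 + I*√53 (r = √(-53) + 12 = I*√53 + 12 = 12 + I*√53 ≈ 12.0 + 7.2801*I)
D(M)*r + 99 = 0*(12 + I*√53) + 99 = 0 + 99 = 99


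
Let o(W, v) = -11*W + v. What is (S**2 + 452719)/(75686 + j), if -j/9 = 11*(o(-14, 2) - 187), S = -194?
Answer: 98071/15751 ≈ 6.2263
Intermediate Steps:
o(W, v) = v - 11*W
j = 3069 (j = -99*((2 - 11*(-14)) - 187) = -99*((2 + 154) - 187) = -99*(156 - 187) = -99*(-31) = -9*(-341) = 3069)
(S**2 + 452719)/(75686 + j) = ((-194)**2 + 452719)/(75686 + 3069) = (37636 + 452719)/78755 = 490355*(1/78755) = 98071/15751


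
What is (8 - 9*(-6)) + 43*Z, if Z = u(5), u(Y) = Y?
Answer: 277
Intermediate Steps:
Z = 5
(8 - 9*(-6)) + 43*Z = (8 - 9*(-6)) + 43*5 = (8 - 1*(-54)) + 215 = (8 + 54) + 215 = 62 + 215 = 277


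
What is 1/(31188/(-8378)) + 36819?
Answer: 574151297/15594 ≈ 36819.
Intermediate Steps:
1/(31188/(-8378)) + 36819 = 1/(31188*(-1/8378)) + 36819 = 1/(-15594/4189) + 36819 = -4189/15594 + 36819 = 574151297/15594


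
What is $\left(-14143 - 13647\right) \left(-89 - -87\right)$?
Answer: $55580$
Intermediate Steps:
$\left(-14143 - 13647\right) \left(-89 - -87\right) = \left(-14143 - 13647\right) \left(-89 + 87\right) = \left(-27790\right) \left(-2\right) = 55580$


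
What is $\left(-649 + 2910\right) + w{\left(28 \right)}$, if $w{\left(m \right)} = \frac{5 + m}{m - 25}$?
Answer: $2272$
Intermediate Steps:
$w{\left(m \right)} = \frac{5 + m}{-25 + m}$
$\left(-649 + 2910\right) + w{\left(28 \right)} = \left(-649 + 2910\right) + \frac{5 + 28}{-25 + 28} = 2261 + \frac{1}{3} \cdot 33 = 2261 + 11 = 2272$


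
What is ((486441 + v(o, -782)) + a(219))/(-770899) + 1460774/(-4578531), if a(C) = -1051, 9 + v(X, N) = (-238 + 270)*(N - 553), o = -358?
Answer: -3152846326817/3529584969369 ≈ -0.89326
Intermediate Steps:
v(X, N) = -17705 + 32*N (v(X, N) = -9 + (-238 + 270)*(N - 553) = -9 + 32*(-553 + N) = -9 + (-17696 + 32*N) = -17705 + 32*N)
((486441 + v(o, -782)) + a(219))/(-770899) + 1460774/(-4578531) = ((486441 + (-17705 + 32*(-782))) - 1051)/(-770899) + 1460774/(-4578531) = ((486441 + (-17705 - 25024)) - 1051)*(-1/770899) + 1460774*(-1/4578531) = ((486441 - 42729) - 1051)*(-1/770899) - 1460774/4578531 = (443712 - 1051)*(-1/770899) - 1460774/4578531 = 442661*(-1/770899) - 1460774/4578531 = -442661/770899 - 1460774/4578531 = -3152846326817/3529584969369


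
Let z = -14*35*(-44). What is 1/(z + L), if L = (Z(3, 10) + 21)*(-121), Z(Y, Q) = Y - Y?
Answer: 1/19019 ≈ 5.2579e-5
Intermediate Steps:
Z(Y, Q) = 0
z = 21560 (z = -490*(-44) = 21560)
L = -2541 (L = (0 + 21)*(-121) = 21*(-121) = -2541)
1/(z + L) = 1/(21560 - 2541) = 1/19019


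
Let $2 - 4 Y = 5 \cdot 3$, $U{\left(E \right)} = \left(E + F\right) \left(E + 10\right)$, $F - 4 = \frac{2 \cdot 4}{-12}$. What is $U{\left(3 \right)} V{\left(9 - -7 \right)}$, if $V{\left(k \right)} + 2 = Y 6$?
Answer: $- \frac{10621}{6} \approx -1770.2$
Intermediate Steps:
$F = \frac{10}{3}$ ($F = 4 + \frac{2 \cdot 4}{-12} = 4 + 8 \left(- \frac{1}{12}\right) = 4 - \frac{2}{3} = \frac{10}{3} \approx 3.3333$)
$U{\left(E \right)} = \left(10 + E\right) \left(\frac{10}{3} + E\right)$ ($U{\left(E \right)} = \left(E + \frac{10}{3}\right) \left(E + 10\right) = \left(\frac{10}{3} + E\right) \left(10 + E\right) = \left(10 + E\right) \left(\frac{10}{3} + E\right)$)
$Y = - \frac{13}{4}$ ($Y = \frac{1}{2} - \frac{5 \cdot 3}{4} = \frac{1}{2} - \frac{15}{4} = - \frac{13}{4} \approx -3.25$)
$V{\left(k \right)} = - \frac{43}{2}$ ($V{\left(k \right)} = -2 - \frac{39}{2} = - \frac{43}{2}$)
$U{\left(3 \right)} V{\left(9 - -7 \right)} = \left(\frac{100}{3} + 3^{2} + \frac{40}{3} \cdot 3\right) \left(- \frac{43}{2}\right) = \left(\frac{100}{3} + 9 + 40\right) \left(- \frac{43}{2}\right) = \frac{247}{3} \left(- \frac{43}{2}\right) = - \frac{10621}{6}$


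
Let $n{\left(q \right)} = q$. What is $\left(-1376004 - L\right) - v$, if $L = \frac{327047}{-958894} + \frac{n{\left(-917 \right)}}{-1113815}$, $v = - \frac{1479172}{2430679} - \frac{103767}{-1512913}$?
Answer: $- \frac{5404364662754213487605296948661}{3927581692936037505375470} \approx -1.376 \cdot 10^{6}$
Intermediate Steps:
$v = - \frac{1985634280243}{3677405857927}$ ($v = \left(-1479172\right) \frac{1}{2430679} - - \frac{103767}{1512913} = - \frac{1479172}{2430679} + \frac{103767}{1512913} = - \frac{1985634280243}{3677405857927} \approx -0.53996$)
$L = - \frac{363390548507}{1068030520610}$ ($L = \frac{327047}{-958894} - \frac{917}{-1113815} = 327047 \left(- \frac{1}{958894}\right) - - \frac{917}{1113815} = - \frac{327047}{958894} + \frac{917}{1113815} = - \frac{363390548507}{1068030520610} \approx -0.34024$)
$\left(-1376004 - L\right) - v = \left(-1376004 - - \frac{363390548507}{1068030520610}\right) - - \frac{1985634280243}{3677405857927} = \left(-1376004 + \frac{363390548507}{1068030520610}\right) + \frac{1985634280243}{3677405857927} = - \frac{1469613905090893933}{1068030520610} + \frac{1985634280243}{3677405857927} = - \frac{5404364662754213487605296948661}{3927581692936037505375470}$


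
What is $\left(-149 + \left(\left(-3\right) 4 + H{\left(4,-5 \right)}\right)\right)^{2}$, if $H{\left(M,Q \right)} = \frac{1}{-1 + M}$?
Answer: $\frac{232324}{9} \approx 25814.0$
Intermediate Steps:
$\left(-149 + \left(\left(-3\right) 4 + H{\left(4,-5 \right)}\right)\right)^{2} = \left(-149 + \left(\left(-3\right) 4 + \frac{1}{-1 + 4}\right)\right)^{2} = \left(-149 - \left(12 - \frac{1}{3}\right)\right)^{2} = \left(-149 + \left(-12 + \frac{1}{3}\right)\right)^{2} = \left(-149 - \frac{35}{3}\right)^{2} = \left(- \frac{482}{3}\right)^{2} = \frac{232324}{9}$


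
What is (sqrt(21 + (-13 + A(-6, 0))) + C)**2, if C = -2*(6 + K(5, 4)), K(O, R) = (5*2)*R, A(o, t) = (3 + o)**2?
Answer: (92 - sqrt(17))**2 ≈ 7722.4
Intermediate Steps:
K(O, R) = 10*R
C = -92 (C = -2*(6 + 10*4) = -2*(6 + 40) = -2*46 = -92)
(sqrt(21 + (-13 + A(-6, 0))) + C)**2 = (sqrt(21 + (-13 + (3 - 6)**2)) - 92)**2 = (sqrt(21 + (-13 + (-3)**2)) - 92)**2 = (sqrt(21 + (-13 + 9)) - 92)**2 = (sqrt(21 - 4) - 92)**2 = (sqrt(17) - 92)**2 = (-92 + sqrt(17))**2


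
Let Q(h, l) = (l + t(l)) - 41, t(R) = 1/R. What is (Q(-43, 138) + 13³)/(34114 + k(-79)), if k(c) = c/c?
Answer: 316573/4707870 ≈ 0.067243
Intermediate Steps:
t(R) = 1/R
k(c) = 1
Q(h, l) = -41 + l + 1/l (Q(h, l) = (l + 1/l) - 41 = -41 + l + 1/l)
(Q(-43, 138) + 13³)/(34114 + k(-79)) = ((-41 + 138 + 1/138) + 13³)/(34114 + 1) = ((-41 + 138 + 1/138) + 2197)/34115 = (13387/138 + 2197)*(1/34115) = (316573/138)*(1/34115) = 316573/4707870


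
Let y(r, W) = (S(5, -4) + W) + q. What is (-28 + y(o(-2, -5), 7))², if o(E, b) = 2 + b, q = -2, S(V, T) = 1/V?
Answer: 12996/25 ≈ 519.84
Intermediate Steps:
y(r, W) = -9/5 + W (y(r, W) = (1/5 + W) - 2 = (⅕ + W) - 2 = -9/5 + W)
(-28 + y(o(-2, -5), 7))² = (-28 + (-9/5 + 7))² = (-28 + 26/5)² = (-114/5)² = 12996/25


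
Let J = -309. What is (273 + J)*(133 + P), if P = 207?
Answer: -12240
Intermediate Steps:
(273 + J)*(133 + P) = (273 - 309)*(133 + 207) = -36*340 = -12240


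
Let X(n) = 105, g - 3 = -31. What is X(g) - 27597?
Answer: -27492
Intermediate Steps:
g = -28 (g = 3 - 31 = -28)
X(g) - 27597 = 105 - 27597 = -27492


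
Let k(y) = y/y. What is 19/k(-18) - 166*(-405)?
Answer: 67249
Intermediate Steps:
k(y) = 1
19/k(-18) - 166*(-405) = 19/1 - 166*(-405) = 19*1 + 67230 = 19 + 67230 = 67249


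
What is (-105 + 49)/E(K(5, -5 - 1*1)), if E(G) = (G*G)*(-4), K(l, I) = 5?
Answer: 14/25 ≈ 0.56000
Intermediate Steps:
E(G) = -4*G² (E(G) = G²*(-4) = -4*G²)
(-105 + 49)/E(K(5, -5 - 1*1)) = (-105 + 49)/((-4*5²)) = -56/(-4*25) = -56/(-100) = -1/100*(-56) = 14/25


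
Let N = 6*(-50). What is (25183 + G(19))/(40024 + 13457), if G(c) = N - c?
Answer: 8288/17827 ≈ 0.46491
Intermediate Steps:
N = -300
G(c) = -300 - c
(25183 + G(19))/(40024 + 13457) = (25183 + (-300 - 1*19))/(40024 + 13457) = (25183 + (-300 - 19))/53481 = (25183 - 319)*(1/53481) = 24864*(1/53481) = 8288/17827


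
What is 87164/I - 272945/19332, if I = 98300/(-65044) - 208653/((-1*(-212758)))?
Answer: -75741103972212167/2164539838428 ≈ -34992.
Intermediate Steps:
I = -1231633469/494236834 (I = 98300*(-1/65044) - 208653/212758 = -24575/16261 - 208653*1/212758 = -24575/16261 - 208653/212758 = -1231633469/494236834 ≈ -2.4920)
87164/I - 272945/19332 = 87164/(-1231633469/494236834) - 272945/19332 = 87164*(-494236834/1231633469) - 272945*1/19332 = -3916332672616/111966679 - 272945/19332 = -75741103972212167/2164539838428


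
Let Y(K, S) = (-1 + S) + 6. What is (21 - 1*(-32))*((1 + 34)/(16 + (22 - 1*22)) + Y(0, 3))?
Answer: 8639/16 ≈ 539.94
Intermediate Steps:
Y(K, S) = 5 + S
(21 - 1*(-32))*((1 + 34)/(16 + (22 - 1*22)) + Y(0, 3)) = (21 - 1*(-32))*((1 + 34)/(16 + (22 - 1*22)) + (5 + 3)) = (21 + 32)*(35/(16 + (22 - 22)) + 8) = 53*(35/(16 + 0) + 8) = 53*(35/16 + 8) = 53*(163/16) = 8639/16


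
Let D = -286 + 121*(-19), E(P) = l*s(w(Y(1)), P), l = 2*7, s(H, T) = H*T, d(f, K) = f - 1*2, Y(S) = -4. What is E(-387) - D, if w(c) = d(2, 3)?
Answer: 2585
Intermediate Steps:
d(f, K) = -2 + f (d(f, K) = f - 2 = -2 + f)
w(c) = 0 (w(c) = -2 + 2 = 0)
l = 14
E(P) = 0 (E(P) = 14*(0*P) = 14*0 = 0)
D = -2585 (D = -286 - 2299 = -2585)
E(-387) - D = 0 - 1*(-2585) = 0 + 2585 = 2585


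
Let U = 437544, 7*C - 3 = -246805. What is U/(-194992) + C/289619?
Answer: -16699496531/7059173506 ≈ -2.3656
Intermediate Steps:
C = -246802/7 (C = 3/7 + (⅐)*(-246805) = 3/7 - 246805/7 = -246802/7 ≈ -35257.)
U/(-194992) + C/289619 = 437544/(-194992) - 246802/7/289619 = 437544*(-1/194992) - 246802/7*1/289619 = -54693/24374 - 246802/2027333 = -16699496531/7059173506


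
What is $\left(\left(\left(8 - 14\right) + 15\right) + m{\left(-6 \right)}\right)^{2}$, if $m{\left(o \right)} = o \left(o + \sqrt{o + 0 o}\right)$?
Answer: $1809 - 540 i \sqrt{6} \approx 1809.0 - 1322.7 i$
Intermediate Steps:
$m{\left(o \right)} = o \left(o + \sqrt{o}\right)$ ($m{\left(o \right)} = o \left(o + \sqrt{o + 0}\right) = o \left(o + \sqrt{o}\right)$)
$\left(\left(\left(8 - 14\right) + 15\right) + m{\left(-6 \right)}\right)^{2} = \left(\left(\left(8 - 14\right) + 15\right) + \left(\left(-6\right)^{2} + \left(-6\right)^{\frac{3}{2}}\right)\right)^{2} = \left(\left(-6 + 15\right) + \left(36 - 6 i \sqrt{6}\right)\right)^{2} = \left(9 + \left(36 - 6 i \sqrt{6}\right)\right)^{2} = \left(45 - 6 i \sqrt{6}\right)^{2}$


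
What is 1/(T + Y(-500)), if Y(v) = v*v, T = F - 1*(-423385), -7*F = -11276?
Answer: 7/4724971 ≈ 1.4815e-6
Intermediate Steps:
F = 11276/7 (F = -1/7*(-11276) = 11276/7 ≈ 1610.9)
T = 2974971/7 (T = 11276/7 - 1*(-423385) = 11276/7 + 423385 = 2974971/7 ≈ 4.2500e+5)
Y(v) = v**2
1/(T + Y(-500)) = 1/(2974971/7 + (-500)**2) = 1/(2974971/7 + 250000) = 1/(4724971/7) = 7/4724971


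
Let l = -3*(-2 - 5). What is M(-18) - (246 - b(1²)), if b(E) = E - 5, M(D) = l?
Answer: -229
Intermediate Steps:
l = 21 (l = -3*(-7) = 21)
M(D) = 21
b(E) = -5 + E
M(-18) - (246 - b(1²)) = 21 - (246 - (-5 + 1²)) = 21 - (246 - (-5 + 1)) = 21 - (246 - 1*(-4)) = 21 - (246 + 4) = 21 - 1*250 = 21 - 250 = -229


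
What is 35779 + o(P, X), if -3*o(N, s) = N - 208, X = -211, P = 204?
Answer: 107341/3 ≈ 35780.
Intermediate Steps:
o(N, s) = 208/3 - N/3 (o(N, s) = -(N - 208)/3 = -(-208 + N)/3 = 208/3 - N/3)
35779 + o(P, X) = 35779 + (208/3 - ⅓*204) = 35779 + (208/3 - 68) = 35779 + 4/3 = 107341/3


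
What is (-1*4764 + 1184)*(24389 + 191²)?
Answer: -217914600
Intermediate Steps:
(-1*4764 + 1184)*(24389 + 191²) = (-4764 + 1184)*(24389 + 36481) = -3580*60870 = -217914600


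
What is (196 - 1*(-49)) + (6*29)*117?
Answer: 20603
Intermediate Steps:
(196 - 1*(-49)) + (6*29)*117 = (196 + 49) + 174*117 = 245 + 20358 = 20603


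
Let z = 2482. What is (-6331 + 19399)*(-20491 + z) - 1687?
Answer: -235343299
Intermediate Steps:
(-6331 + 19399)*(-20491 + z) - 1687 = (-6331 + 19399)*(-20491 + 2482) - 1687 = 13068*(-18009) - 1687 = -235341612 - 1687 = -235343299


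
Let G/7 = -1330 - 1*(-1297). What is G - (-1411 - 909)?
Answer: 2089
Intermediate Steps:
G = -231 (G = 7*(-1330 - 1*(-1297)) = 7*(-1330 + 1297) = 7*(-33) = -231)
G - (-1411 - 909) = -231 - (-1411 - 909) = -231 - 1*(-2320) = -231 + 2320 = 2089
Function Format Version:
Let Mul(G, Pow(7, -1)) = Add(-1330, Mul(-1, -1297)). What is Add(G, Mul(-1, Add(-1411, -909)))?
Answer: 2089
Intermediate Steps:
G = -231 (G = Mul(7, Add(-1330, Mul(-1, -1297))) = Mul(7, Add(-1330, 1297)) = Mul(7, -33) = -231)
Add(G, Mul(-1, Add(-1411, -909))) = Add(-231, Mul(-1, Add(-1411, -909))) = Add(-231, Mul(-1, -2320)) = Add(-231, 2320) = 2089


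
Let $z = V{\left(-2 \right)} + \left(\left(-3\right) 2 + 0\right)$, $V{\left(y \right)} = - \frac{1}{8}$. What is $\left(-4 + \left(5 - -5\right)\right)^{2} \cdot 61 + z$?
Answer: $\frac{17519}{8} \approx 2189.9$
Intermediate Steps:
$V{\left(y \right)} = - \frac{1}{8}$ ($V{\left(y \right)} = \left(-1\right) \frac{1}{8} = - \frac{1}{8}$)
$z = - \frac{49}{8}$ ($z = - \frac{1}{8} + \left(\left(-3\right) 2 + 0\right) = - \frac{1}{8} + \left(-6 + 0\right) = - \frac{1}{8} - 6 = - \frac{49}{8} \approx -6.125$)
$\left(-4 + \left(5 - -5\right)\right)^{2} \cdot 61 + z = \left(-4 + \left(5 - -5\right)\right)^{2} \cdot 61 - \frac{49}{8} = \left(-4 + \left(5 + 5\right)\right)^{2} \cdot 61 - \frac{49}{8} = \left(-4 + 10\right)^{2} \cdot 61 - \frac{49}{8} = 6^{2} \cdot 61 - \frac{49}{8} = 36 \cdot 61 - \frac{49}{8} = 2196 - \frac{49}{8} = \frac{17519}{8}$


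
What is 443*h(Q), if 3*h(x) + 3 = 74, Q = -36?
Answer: 31453/3 ≈ 10484.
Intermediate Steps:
h(x) = 71/3 (h(x) = -1 + (⅓)*74 = -1 + 74/3 = 71/3)
443*h(Q) = 443*(71/3) = 31453/3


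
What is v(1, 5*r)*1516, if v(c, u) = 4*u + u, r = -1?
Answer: -37900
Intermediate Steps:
v(c, u) = 5*u
v(1, 5*r)*1516 = (5*(5*(-1)))*1516 = (5*(-5))*1516 = -25*1516 = -37900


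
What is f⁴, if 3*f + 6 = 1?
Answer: 625/81 ≈ 7.7160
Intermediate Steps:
f = -5/3 (f = -2 + (⅓)*1 = -2 + ⅓ = -5/3 ≈ -1.6667)
f⁴ = (-5/3)⁴ = 625/81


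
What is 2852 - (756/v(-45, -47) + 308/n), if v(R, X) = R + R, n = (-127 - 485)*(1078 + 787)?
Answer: 163240183/57069 ≈ 2860.4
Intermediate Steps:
n = -1141380 (n = -612*1865 = -1141380)
v(R, X) = 2*R
2852 - (756/v(-45, -47) + 308/n) = 2852 - (756/((2*(-45))) + 308/(-1141380)) = 2852 - (756/(-90) + 308*(-1/1141380)) = 2852 - (756*(-1/90) - 77/285345) = 2852 - (-42/5 - 77/285345) = 2852 - 1*(-479395/57069) = 2852 + 479395/57069 = 163240183/57069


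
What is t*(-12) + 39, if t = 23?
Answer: -237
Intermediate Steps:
t*(-12) + 39 = 23*(-12) + 39 = -276 + 39 = -237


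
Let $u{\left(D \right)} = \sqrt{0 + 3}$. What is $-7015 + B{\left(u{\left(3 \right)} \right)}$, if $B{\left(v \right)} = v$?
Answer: $-7015 + \sqrt{3} \approx -7013.3$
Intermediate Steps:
$u{\left(D \right)} = \sqrt{3}$
$-7015 + B{\left(u{\left(3 \right)} \right)} = -7015 + \sqrt{3}$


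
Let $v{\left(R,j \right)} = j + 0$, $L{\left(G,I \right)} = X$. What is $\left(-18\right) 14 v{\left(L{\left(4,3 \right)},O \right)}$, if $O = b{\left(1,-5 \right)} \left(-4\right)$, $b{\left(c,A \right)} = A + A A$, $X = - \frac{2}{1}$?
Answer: $20160$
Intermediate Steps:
$X = -2$ ($X = \left(-2\right) 1 = -2$)
$b{\left(c,A \right)} = A + A^{2}$
$L{\left(G,I \right)} = -2$
$O = -80$ ($O = - 5 \left(1 - 5\right) \left(-4\right) = \left(-5\right) \left(-4\right) \left(-4\right) = 20 \left(-4\right) = -80$)
$v{\left(R,j \right)} = j$
$\left(-18\right) 14 v{\left(L{\left(4,3 \right)},O \right)} = \left(-18\right) 14 \left(-80\right) = \left(-252\right) \left(-80\right) = 20160$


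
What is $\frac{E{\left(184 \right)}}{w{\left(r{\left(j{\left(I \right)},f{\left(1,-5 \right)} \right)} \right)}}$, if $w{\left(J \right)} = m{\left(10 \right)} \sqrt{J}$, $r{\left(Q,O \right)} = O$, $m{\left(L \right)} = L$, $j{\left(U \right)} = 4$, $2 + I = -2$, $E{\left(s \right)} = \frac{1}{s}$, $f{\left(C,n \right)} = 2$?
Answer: $\frac{\sqrt{2}}{3680} \approx 0.0003843$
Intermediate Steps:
$I = -4$ ($I = -2 - 2 = -4$)
$w{\left(J \right)} = 10 \sqrt{J}$
$\frac{E{\left(184 \right)}}{w{\left(r{\left(j{\left(I \right)},f{\left(1,-5 \right)} \right)} \right)}} = \frac{1}{184 \cdot 10 \sqrt{2}} = \frac{\frac{1}{20} \sqrt{2}}{184} = \frac{\sqrt{2}}{3680}$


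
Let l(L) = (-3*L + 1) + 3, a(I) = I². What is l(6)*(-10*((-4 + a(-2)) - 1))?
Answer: -140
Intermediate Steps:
l(L) = 4 - 3*L (l(L) = (1 - 3*L) + 3 = 4 - 3*L)
l(6)*(-10*((-4 + a(-2)) - 1)) = (4 - 3*6)*(-10*((-4 + (-2)²) - 1)) = (4 - 18)*(-10*((-4 + 4) - 1)) = -(-140)*(0 - 1) = -(-140)*(-1) = -14*10 = -140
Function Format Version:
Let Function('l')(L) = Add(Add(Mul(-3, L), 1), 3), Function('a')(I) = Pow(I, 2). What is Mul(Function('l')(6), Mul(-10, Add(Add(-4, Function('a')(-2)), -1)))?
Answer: -140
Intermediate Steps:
Function('l')(L) = Add(4, Mul(-3, L)) (Function('l')(L) = Add(Add(1, Mul(-3, L)), 3) = Add(4, Mul(-3, L)))
Mul(Function('l')(6), Mul(-10, Add(Add(-4, Function('a')(-2)), -1))) = Mul(Add(4, Mul(-3, 6)), Mul(-10, Add(Add(-4, Pow(-2, 2)), -1))) = Mul(Add(4, -18), Mul(-10, Add(Add(-4, 4), -1))) = Mul(-14, Mul(-10, Add(0, -1))) = Mul(-14, Mul(-10, -1)) = Mul(-14, 10) = -140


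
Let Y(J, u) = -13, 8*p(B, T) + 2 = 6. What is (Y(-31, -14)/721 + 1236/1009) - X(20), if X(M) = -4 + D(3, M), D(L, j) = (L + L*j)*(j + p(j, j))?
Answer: -1871528097/1454978 ≈ -1286.3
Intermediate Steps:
p(B, T) = ½ (p(B, T) = -¼ + (⅛)*6 = -¼ + ¾ = ½)
D(L, j) = (½ + j)*(L + L*j) (D(L, j) = (L + L*j)*(j + ½) = (L + L*j)*(½ + j) = (½ + j)*(L + L*j))
X(M) = -5/2 + 3*M² + 9*M/2 (X(M) = -4 + (½)*3*(1 + 2*M² + 3*M) = -4 + (3/2 + 3*M² + 9*M/2) = -5/2 + 3*M² + 9*M/2)
(Y(-31, -14)/721 + 1236/1009) - X(20) = (-13/721 + 1236/1009) - (-5/2 + 3*20² + (9/2)*20) = (-13*1/721 + 1236*(1/1009)) - (-5/2 + 3*400 + 90) = (-13/721 + 1236/1009) - (-5/2 + 1200 + 90) = 878039/727489 - 1*2575/2 = 878039/727489 - 2575/2 = -1871528097/1454978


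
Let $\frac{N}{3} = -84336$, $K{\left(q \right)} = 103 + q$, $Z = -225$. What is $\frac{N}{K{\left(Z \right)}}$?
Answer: $\frac{126504}{61} \approx 2073.8$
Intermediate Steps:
$N = -253008$ ($N = 3 \left(-84336\right) = -253008$)
$\frac{N}{K{\left(Z \right)}} = - \frac{253008}{103 - 225} = - \frac{253008}{-122} = \left(-253008\right) \left(- \frac{1}{122}\right) = \frac{126504}{61}$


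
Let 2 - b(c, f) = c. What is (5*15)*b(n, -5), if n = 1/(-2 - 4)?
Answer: 325/2 ≈ 162.50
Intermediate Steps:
n = -⅙ (n = 1/(-6) = -⅙ ≈ -0.16667)
b(c, f) = 2 - c
(5*15)*b(n, -5) = (5*15)*(2 - 1*(-⅙)) = 75*(2 + ⅙) = 75*(13/6) = 325/2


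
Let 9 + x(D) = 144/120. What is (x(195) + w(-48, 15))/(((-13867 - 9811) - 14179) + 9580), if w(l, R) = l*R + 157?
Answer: 2854/141385 ≈ 0.020186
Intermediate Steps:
x(D) = -39/5 (x(D) = -9 + 144/120 = -9 + 144*(1/120) = -9 + 6/5 = -39/5)
w(l, R) = 157 + R*l (w(l, R) = R*l + 157 = 157 + R*l)
(x(195) + w(-48, 15))/(((-13867 - 9811) - 14179) + 9580) = (-39/5 + (157 + 15*(-48)))/(((-13867 - 9811) - 14179) + 9580) = (-39/5 + (157 - 720))/((-23678 - 14179) + 9580) = (-39/5 - 563)/(-37857 + 9580) = -2854/5/(-28277) = -2854/5*(-1/28277) = 2854/141385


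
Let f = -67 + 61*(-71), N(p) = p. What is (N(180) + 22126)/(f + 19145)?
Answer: 22306/14747 ≈ 1.5126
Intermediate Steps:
f = -4398 (f = -67 - 4331 = -4398)
(N(180) + 22126)/(f + 19145) = (180 + 22126)/(-4398 + 19145) = 22306/14747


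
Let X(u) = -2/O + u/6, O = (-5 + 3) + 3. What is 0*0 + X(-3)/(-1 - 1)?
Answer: 5/4 ≈ 1.2500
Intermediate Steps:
O = 1 (O = -2 + 3 = 1)
X(u) = -2 + u/6 (X(u) = -2/1 + u/6 = -2*1 + u*(⅙) = -2 + u/6)
0*0 + X(-3)/(-1 - 1) = 0*0 + (-2 + (⅙)*(-3))/(-1 - 1) = 0 + (-2 - ½)/(-2) = 0 - 5/2*(-½) = 0 + 5/4 = 5/4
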